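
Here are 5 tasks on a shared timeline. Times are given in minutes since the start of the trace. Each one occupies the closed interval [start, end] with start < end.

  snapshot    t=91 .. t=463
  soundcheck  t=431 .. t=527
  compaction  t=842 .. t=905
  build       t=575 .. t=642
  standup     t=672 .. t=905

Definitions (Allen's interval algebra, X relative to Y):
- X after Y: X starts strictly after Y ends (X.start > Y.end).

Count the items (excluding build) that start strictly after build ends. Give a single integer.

2

Target build = [t=575, t=642].
compaction [t=842, t=905] → after → counts.
snapshot [t=91, t=463] → before → no.
soundcheck [t=431, t=527] → before → no.
standup [t=672, t=905] → after → counts.
Total: 2.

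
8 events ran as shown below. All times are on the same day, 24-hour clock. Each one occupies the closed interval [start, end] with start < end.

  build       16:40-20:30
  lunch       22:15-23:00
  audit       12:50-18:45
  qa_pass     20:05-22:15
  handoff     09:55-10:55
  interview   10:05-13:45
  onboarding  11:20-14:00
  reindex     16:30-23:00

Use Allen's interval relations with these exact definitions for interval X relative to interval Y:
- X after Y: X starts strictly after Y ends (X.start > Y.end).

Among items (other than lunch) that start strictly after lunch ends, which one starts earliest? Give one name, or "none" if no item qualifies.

Target lunch = [22:15, 23:00].
audit [12:50, 18:45] → before → excluded.
build [16:40, 20:30] → before → excluded.
handoff [09:55, 10:55] → before → excluded.
interview [10:05, 13:45] → before → excluded.
onboarding [11:20, 14:00] → before → excluded.
qa_pass [20:05, 22:15] → meets → excluded.
reindex [16:30, 23:00] → finished-by → excluded.
No candidates → none.

none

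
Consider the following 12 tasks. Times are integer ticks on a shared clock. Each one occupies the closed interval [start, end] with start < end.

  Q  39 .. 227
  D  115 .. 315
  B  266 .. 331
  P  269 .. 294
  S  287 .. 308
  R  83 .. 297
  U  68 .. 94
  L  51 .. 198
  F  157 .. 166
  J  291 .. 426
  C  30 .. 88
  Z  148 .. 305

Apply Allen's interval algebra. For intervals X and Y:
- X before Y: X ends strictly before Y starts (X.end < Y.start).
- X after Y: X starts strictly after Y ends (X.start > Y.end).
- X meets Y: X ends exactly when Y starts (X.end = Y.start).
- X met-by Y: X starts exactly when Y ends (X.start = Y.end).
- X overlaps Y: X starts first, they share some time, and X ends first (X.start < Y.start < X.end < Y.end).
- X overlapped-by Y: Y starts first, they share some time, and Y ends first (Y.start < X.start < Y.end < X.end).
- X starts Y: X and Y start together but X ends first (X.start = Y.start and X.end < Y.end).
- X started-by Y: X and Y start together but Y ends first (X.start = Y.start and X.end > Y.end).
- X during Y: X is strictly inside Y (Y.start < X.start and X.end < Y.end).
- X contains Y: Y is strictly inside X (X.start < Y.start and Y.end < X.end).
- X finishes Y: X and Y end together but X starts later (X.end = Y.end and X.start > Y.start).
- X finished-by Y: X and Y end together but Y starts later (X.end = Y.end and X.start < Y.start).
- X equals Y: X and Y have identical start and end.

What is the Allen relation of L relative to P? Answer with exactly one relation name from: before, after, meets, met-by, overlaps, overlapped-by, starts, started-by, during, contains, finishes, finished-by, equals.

L = [51, 198]; P = [269, 294].
Compare endpoints: L.start < P.start, L.start < P.end, L.end < P.start, L.end < P.end.
That pattern is 'before'.

before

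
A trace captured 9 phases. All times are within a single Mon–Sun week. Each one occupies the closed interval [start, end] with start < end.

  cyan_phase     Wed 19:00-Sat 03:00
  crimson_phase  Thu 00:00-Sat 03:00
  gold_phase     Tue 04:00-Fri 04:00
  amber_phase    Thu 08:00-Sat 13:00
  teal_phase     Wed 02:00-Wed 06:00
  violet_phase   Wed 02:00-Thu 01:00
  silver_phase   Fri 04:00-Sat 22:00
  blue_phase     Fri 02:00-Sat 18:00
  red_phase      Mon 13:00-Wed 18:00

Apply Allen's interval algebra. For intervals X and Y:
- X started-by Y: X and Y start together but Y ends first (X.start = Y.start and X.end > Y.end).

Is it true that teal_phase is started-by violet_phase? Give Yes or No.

teal_phase = [Wed 02:00, Wed 06:00], violet_phase = [Wed 02:00, Thu 01:00].
Actual relation of teal_phase to violet_phase: starts.
Asked whether 'started-by' holds → No.

No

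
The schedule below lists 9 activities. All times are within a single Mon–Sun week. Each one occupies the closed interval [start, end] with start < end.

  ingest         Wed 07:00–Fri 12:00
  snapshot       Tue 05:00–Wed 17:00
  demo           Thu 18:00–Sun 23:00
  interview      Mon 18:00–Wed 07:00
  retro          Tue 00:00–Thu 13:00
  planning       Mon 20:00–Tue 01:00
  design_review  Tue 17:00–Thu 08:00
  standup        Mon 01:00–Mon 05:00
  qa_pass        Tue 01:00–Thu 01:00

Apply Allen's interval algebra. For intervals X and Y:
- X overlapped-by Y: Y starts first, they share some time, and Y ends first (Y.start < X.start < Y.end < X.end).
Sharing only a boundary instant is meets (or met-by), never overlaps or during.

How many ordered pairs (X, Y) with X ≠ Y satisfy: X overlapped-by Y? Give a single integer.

Checking all 72 ordered pairs for relation 'overlapped-by'; matching pairs in alphabetical order:
(demo, ingest): demo overlapped-by ingest ✓
(design_review, interview): design_review overlapped-by interview ✓
(design_review, qa_pass): design_review overlapped-by qa_pass ✓
(design_review, snapshot): design_review overlapped-by snapshot ✓
(ingest, design_review): ingest overlapped-by design_review ✓
(ingest, qa_pass): ingest overlapped-by qa_pass ✓
(ingest, retro): ingest overlapped-by retro ✓
(ingest, snapshot): ingest overlapped-by snapshot ✓
(qa_pass, interview): qa_pass overlapped-by interview ✓
(retro, interview): retro overlapped-by interview ✓
(retro, planning): retro overlapped-by planning ✓
(snapshot, interview): snapshot overlapped-by interview ✓
Count: 12.

12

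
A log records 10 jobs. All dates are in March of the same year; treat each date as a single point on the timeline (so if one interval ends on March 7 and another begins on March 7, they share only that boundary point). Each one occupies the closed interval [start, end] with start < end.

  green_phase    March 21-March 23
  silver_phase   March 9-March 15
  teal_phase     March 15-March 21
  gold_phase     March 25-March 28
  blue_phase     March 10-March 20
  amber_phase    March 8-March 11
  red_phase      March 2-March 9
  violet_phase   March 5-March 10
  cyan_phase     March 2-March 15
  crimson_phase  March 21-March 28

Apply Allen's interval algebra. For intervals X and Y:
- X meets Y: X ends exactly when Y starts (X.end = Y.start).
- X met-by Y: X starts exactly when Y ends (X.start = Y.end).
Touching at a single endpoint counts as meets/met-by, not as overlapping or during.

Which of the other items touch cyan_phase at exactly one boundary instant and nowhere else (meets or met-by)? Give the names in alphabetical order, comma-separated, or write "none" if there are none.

teal_phase

Target cyan_phase = [March 2, March 15].
amber_phase [March 8, March 11] → during → no.
blue_phase [March 10, March 20] → overlapped-by → no.
crimson_phase [March 21, March 28] → after → no.
gold_phase [March 25, March 28] → after → no.
green_phase [March 21, March 23] → after → no.
red_phase [March 2, March 9] → starts → no.
silver_phase [March 9, March 15] → finishes → no.
teal_phase [March 15, March 21] → met-by → yes.
violet_phase [March 5, March 10] → during → no.
Result: teal_phase.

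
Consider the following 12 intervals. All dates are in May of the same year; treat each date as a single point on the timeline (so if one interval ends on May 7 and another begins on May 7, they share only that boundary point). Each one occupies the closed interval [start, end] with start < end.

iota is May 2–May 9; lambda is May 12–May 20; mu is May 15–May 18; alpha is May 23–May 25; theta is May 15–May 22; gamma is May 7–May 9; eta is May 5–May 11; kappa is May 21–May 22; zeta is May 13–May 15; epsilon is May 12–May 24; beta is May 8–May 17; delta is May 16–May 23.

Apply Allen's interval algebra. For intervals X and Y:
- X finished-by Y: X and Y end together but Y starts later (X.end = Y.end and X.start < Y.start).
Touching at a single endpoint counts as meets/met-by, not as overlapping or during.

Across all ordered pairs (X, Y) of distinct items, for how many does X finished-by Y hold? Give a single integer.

Checking all 132 ordered pairs for relation 'finished-by'; matching pairs in alphabetical order:
(iota, gamma): iota finished-by gamma ✓
(theta, kappa): theta finished-by kappa ✓
Count: 2.

2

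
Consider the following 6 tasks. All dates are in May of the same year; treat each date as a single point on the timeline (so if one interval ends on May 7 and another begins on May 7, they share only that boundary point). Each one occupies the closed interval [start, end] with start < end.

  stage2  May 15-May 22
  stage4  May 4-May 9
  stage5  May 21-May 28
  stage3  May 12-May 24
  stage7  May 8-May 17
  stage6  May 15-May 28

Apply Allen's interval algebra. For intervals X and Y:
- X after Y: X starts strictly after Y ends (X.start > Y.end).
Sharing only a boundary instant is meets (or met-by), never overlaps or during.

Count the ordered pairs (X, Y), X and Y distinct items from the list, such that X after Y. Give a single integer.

Checking all 30 ordered pairs for relation 'after'; matching pairs in alphabetical order:
(stage2, stage4): stage2 after stage4 ✓
(stage3, stage4): stage3 after stage4 ✓
(stage5, stage4): stage5 after stage4 ✓
(stage5, stage7): stage5 after stage7 ✓
(stage6, stage4): stage6 after stage4 ✓
Count: 5.

5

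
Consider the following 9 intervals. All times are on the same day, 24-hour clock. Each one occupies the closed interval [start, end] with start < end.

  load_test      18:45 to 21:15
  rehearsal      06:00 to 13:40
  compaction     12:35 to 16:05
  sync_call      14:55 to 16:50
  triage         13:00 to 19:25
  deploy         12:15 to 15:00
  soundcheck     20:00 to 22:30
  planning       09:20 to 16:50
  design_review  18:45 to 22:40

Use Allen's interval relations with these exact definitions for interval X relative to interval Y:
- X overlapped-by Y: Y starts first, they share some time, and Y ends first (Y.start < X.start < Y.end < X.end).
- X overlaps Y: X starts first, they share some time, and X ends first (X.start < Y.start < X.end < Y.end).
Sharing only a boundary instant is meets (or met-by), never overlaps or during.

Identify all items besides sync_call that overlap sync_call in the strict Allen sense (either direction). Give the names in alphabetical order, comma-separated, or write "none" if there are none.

Target sync_call = [14:55, 16:50].
compaction [12:35, 16:05] → overlaps → yes.
deploy [12:15, 15:00] → overlaps → yes.
design_review [18:45, 22:40] → after → no.
load_test [18:45, 21:15] → after → no.
planning [09:20, 16:50] → finished-by → no.
rehearsal [06:00, 13:40] → before → no.
soundcheck [20:00, 22:30] → after → no.
triage [13:00, 19:25] → contains → no.
Result: compaction, deploy.

compaction, deploy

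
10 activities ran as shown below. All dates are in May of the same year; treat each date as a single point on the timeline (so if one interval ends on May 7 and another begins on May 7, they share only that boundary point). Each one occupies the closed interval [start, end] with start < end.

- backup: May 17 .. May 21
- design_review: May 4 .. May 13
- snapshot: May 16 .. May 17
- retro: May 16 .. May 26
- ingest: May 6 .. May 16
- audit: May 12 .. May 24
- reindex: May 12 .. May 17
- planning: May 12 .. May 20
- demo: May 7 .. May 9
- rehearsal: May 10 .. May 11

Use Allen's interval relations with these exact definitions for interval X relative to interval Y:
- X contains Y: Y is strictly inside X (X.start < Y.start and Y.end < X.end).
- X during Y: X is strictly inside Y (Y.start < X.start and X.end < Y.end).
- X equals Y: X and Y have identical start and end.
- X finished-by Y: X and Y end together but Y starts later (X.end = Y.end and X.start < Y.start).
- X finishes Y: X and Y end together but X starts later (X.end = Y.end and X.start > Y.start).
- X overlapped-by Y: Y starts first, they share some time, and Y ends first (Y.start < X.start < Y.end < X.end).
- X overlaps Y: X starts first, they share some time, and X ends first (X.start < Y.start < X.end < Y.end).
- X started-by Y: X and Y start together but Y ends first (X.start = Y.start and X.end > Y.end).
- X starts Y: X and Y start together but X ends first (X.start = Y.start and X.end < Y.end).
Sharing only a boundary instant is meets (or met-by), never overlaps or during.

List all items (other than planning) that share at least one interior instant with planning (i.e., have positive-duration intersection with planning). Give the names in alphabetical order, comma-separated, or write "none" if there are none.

audit, backup, design_review, ingest, reindex, retro, snapshot

Target planning = [May 12, May 20].
audit [May 12, May 24] → started-by → yes.
backup [May 17, May 21] → overlapped-by → yes.
demo [May 7, May 9] → before → no.
design_review [May 4, May 13] → overlaps → yes.
ingest [May 6, May 16] → overlaps → yes.
rehearsal [May 10, May 11] → before → no.
reindex [May 12, May 17] → starts → yes.
retro [May 16, May 26] → overlapped-by → yes.
snapshot [May 16, May 17] → during → yes.
Result: audit, backup, design_review, ingest, reindex, retro, snapshot.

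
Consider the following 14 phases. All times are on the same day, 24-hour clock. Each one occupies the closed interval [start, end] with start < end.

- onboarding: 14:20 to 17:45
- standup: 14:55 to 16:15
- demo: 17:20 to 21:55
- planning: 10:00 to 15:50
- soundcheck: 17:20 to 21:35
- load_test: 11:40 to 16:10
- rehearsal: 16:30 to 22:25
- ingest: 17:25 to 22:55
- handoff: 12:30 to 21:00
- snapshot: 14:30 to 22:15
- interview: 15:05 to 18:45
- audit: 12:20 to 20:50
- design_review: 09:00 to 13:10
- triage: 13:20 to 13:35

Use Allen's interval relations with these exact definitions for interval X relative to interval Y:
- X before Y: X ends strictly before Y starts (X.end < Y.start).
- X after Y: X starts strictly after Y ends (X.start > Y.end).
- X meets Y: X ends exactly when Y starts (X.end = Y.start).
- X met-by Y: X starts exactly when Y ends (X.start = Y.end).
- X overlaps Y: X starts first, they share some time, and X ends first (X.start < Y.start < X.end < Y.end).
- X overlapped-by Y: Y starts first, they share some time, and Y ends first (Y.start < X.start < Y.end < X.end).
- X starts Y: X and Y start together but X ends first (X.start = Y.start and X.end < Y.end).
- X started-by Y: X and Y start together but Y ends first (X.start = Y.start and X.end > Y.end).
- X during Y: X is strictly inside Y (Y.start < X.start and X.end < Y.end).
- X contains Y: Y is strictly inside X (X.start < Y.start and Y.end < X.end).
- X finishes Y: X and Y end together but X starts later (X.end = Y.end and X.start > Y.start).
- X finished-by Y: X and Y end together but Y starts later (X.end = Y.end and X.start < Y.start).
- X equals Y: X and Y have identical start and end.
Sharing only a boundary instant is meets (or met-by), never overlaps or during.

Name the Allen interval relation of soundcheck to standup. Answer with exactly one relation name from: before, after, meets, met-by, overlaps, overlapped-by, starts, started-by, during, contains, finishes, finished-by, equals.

soundcheck = [17:20, 21:35]; standup = [14:55, 16:15].
Compare endpoints: soundcheck.start > standup.start, soundcheck.start > standup.end, soundcheck.end > standup.start, soundcheck.end > standup.end.
That pattern is 'after'.

after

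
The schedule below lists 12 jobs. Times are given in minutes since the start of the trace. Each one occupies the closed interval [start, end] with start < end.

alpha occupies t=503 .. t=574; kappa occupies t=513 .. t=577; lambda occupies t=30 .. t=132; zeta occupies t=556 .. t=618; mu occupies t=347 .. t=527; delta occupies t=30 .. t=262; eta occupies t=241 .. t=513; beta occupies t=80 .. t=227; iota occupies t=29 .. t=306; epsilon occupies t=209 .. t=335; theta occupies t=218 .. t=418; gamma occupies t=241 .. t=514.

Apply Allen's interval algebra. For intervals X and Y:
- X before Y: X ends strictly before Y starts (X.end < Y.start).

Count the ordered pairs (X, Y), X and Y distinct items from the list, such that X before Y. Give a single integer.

32

Checking all 132 ordered pairs for relation 'before'; matching pairs in alphabetical order:
(beta, alpha): beta before alpha ✓
(beta, eta): beta before eta ✓
(beta, gamma): beta before gamma ✓
(beta, kappa): beta before kappa ✓
(beta, mu): beta before mu ✓
(beta, zeta): beta before zeta ✓
(delta, alpha): delta before alpha ✓
(delta, kappa): delta before kappa ✓
(delta, mu): delta before mu ✓
(delta, zeta): delta before zeta ✓
(epsilon, alpha): epsilon before alpha ✓
(epsilon, kappa): epsilon before kappa ✓
(epsilon, mu): epsilon before mu ✓
(epsilon, zeta): epsilon before zeta ✓
(eta, zeta): eta before zeta ✓
(gamma, zeta): gamma before zeta ✓
(iota, alpha): iota before alpha ✓
(iota, kappa): iota before kappa ✓
(iota, mu): iota before mu ✓
(iota, zeta): iota before zeta ✓
(lambda, alpha): lambda before alpha ✓
(lambda, epsilon): lambda before epsilon ✓
(lambda, eta): lambda before eta ✓
(lambda, gamma): lambda before gamma ✓
... plus 8 further pairs not listed.
Count: 32.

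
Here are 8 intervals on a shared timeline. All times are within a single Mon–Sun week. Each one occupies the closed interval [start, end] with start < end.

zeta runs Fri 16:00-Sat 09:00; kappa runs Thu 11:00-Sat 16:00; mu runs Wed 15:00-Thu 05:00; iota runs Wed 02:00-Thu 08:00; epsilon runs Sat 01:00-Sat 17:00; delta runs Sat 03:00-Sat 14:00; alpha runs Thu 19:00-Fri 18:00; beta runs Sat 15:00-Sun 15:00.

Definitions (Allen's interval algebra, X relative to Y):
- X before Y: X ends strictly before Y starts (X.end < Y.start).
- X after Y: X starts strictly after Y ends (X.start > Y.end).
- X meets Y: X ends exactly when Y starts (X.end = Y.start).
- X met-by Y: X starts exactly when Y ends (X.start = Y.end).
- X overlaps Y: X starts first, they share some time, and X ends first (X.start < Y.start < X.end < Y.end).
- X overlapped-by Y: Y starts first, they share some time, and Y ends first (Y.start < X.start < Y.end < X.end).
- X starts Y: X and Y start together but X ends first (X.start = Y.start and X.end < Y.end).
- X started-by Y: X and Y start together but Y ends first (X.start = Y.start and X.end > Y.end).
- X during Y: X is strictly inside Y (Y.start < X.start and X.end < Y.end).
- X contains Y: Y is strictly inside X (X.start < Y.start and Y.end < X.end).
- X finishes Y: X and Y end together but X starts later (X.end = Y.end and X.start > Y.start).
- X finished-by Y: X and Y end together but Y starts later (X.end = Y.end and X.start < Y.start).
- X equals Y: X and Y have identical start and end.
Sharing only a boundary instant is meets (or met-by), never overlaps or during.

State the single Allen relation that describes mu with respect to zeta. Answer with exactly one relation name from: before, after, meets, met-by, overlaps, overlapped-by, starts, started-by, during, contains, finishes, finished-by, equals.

before

mu = [Wed 15:00, Thu 05:00]; zeta = [Fri 16:00, Sat 09:00].
Compare endpoints: mu.start < zeta.start, mu.start < zeta.end, mu.end < zeta.start, mu.end < zeta.end.
That pattern is 'before'.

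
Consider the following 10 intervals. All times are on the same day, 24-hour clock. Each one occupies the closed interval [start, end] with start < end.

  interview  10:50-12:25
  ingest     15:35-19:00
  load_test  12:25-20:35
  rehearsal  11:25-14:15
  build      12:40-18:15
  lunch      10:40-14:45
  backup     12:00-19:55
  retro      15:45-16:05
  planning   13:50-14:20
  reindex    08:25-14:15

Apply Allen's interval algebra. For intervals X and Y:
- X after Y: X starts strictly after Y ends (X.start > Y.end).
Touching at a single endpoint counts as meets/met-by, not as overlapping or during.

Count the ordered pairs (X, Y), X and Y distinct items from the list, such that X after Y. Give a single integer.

Checking all 90 ordered pairs for relation 'after'; matching pairs in alphabetical order:
(build, interview): build after interview ✓
(ingest, interview): ingest after interview ✓
(ingest, lunch): ingest after lunch ✓
(ingest, planning): ingest after planning ✓
(ingest, rehearsal): ingest after rehearsal ✓
(ingest, reindex): ingest after reindex ✓
(planning, interview): planning after interview ✓
(retro, interview): retro after interview ✓
(retro, lunch): retro after lunch ✓
(retro, planning): retro after planning ✓
(retro, rehearsal): retro after rehearsal ✓
(retro, reindex): retro after reindex ✓
Count: 12.

12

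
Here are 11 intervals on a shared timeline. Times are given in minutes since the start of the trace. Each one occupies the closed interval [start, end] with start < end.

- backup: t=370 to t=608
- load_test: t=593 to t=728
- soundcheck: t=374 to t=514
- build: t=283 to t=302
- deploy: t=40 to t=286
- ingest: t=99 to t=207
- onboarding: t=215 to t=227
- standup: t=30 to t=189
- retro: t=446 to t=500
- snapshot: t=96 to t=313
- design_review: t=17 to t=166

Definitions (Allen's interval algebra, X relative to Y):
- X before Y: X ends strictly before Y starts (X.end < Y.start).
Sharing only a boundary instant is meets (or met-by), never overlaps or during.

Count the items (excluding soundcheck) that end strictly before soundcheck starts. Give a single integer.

7

Target soundcheck = [t=374, t=514].
backup [t=370, t=608] → contains → no.
build [t=283, t=302] → before → counts.
deploy [t=40, t=286] → before → counts.
design_review [t=17, t=166] → before → counts.
ingest [t=99, t=207] → before → counts.
load_test [t=593, t=728] → after → no.
onboarding [t=215, t=227] → before → counts.
retro [t=446, t=500] → during → no.
snapshot [t=96, t=313] → before → counts.
standup [t=30, t=189] → before → counts.
Total: 7.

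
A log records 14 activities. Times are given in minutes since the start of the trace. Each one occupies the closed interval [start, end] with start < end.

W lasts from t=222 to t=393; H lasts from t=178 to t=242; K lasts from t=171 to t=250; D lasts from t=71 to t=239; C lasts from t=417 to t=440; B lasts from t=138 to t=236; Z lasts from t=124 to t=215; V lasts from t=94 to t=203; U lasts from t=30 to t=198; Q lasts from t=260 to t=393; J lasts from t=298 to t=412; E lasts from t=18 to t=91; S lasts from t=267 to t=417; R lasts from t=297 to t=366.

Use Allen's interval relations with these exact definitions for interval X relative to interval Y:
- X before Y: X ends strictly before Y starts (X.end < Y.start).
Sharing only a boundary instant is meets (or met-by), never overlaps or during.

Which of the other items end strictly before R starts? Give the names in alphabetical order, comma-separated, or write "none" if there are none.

Target R = [t=297, t=366].
B [t=138, t=236] → before → yes.
C [t=417, t=440] → after → no.
D [t=71, t=239] → before → yes.
E [t=18, t=91] → before → yes.
H [t=178, t=242] → before → yes.
J [t=298, t=412] → overlapped-by → no.
K [t=171, t=250] → before → yes.
Q [t=260, t=393] → contains → no.
S [t=267, t=417] → contains → no.
U [t=30, t=198] → before → yes.
V [t=94, t=203] → before → yes.
W [t=222, t=393] → contains → no.
Z [t=124, t=215] → before → yes.
Result: B, D, E, H, K, U, V, Z.

B, D, E, H, K, U, V, Z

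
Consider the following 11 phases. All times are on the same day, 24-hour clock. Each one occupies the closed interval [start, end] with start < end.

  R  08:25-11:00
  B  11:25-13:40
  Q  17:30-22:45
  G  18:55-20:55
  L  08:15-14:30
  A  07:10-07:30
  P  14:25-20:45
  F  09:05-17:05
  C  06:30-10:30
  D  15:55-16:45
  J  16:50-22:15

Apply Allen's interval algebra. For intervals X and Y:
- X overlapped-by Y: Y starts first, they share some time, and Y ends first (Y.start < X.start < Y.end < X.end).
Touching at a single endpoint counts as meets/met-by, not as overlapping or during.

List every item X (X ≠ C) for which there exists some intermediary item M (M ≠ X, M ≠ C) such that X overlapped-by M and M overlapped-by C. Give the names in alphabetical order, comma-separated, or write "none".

F, J, P

Target C = [06:30, 10:30].
Intermediaries M with M overlapped-by C: F, L, R.
Via F — items with X overlapped-by F: J, P.
Via L — items with X overlapped-by L: F, P.
Via R — items with X overlapped-by R: F.
Union: F, J, P.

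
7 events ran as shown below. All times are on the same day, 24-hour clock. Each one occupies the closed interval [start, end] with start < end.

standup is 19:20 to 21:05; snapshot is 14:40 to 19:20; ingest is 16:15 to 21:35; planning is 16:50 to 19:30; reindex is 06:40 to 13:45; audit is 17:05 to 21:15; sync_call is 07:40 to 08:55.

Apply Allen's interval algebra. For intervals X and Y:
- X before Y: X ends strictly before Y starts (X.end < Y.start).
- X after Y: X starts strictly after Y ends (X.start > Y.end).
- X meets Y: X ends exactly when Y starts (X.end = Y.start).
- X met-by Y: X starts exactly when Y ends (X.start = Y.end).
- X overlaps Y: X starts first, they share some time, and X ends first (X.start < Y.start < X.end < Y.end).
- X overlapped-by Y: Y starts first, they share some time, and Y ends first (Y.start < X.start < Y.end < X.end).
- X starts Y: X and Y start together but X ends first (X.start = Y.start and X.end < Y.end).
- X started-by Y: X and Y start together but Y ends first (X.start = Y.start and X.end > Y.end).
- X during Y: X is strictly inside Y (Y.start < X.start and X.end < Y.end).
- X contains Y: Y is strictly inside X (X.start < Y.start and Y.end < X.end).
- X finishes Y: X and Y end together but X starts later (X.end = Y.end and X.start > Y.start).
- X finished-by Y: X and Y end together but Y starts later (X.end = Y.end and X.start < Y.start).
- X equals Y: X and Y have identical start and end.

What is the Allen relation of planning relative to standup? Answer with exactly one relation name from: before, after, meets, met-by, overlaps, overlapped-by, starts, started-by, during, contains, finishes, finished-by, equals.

planning = [16:50, 19:30]; standup = [19:20, 21:05].
Compare endpoints: planning.start < standup.start, planning.start < standup.end, planning.end > standup.start, planning.end < standup.end.
That pattern is 'overlaps'.

overlaps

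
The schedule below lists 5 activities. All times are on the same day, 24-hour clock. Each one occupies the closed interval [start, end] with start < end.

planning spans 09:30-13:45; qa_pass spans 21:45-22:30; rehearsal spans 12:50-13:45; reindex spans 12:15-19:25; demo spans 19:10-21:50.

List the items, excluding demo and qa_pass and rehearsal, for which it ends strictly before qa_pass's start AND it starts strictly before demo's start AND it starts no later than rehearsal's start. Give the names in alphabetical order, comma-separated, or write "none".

Conditions: its end is strictly before qa_pass's start (X.end < 21:45) AND its start is strictly before demo's start (X.start < 19:10) AND its start is no later than rehearsal's start (X.start <= 12:50).
planning: end 13:45 < 21:45? ✓; start 09:30 < 19:10? ✓; start 09:30 <= 12:50? ✓ → yes.
reindex: end 19:25 < 21:45? ✓; start 12:15 < 19:10? ✓; start 12:15 <= 12:50? ✓ → yes.
Result: planning, reindex.

planning, reindex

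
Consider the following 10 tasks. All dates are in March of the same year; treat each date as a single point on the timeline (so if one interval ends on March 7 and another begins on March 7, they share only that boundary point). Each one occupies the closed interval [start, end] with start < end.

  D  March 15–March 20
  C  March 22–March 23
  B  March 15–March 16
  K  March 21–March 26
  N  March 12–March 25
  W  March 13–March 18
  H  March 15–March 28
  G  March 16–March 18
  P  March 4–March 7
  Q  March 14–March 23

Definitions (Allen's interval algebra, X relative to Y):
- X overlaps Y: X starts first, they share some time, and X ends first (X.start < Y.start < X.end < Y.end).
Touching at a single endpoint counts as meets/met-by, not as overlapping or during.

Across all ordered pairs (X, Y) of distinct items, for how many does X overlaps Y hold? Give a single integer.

7

Checking all 90 ordered pairs for relation 'overlaps'; matching pairs in alphabetical order:
(N, H): N overlaps H ✓
(N, K): N overlaps K ✓
(Q, H): Q overlaps H ✓
(Q, K): Q overlaps K ✓
(W, D): W overlaps D ✓
(W, H): W overlaps H ✓
(W, Q): W overlaps Q ✓
Count: 7.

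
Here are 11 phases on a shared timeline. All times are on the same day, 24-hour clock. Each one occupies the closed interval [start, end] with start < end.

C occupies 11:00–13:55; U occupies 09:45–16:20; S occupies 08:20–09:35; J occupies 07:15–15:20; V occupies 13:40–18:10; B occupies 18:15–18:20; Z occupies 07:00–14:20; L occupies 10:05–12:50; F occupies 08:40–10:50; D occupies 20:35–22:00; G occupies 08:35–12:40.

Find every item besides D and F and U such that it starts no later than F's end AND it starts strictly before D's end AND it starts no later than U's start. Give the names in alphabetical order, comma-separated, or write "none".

Conditions: its start is no later than F's end (X.start <= 10:50) AND its start is strictly before D's end (X.start < 22:00) AND its start is no later than U's start (X.start <= 09:45).
B: start 18:15 <= 10:50? ✗; start 18:15 < 22:00? ✓; start 18:15 <= 09:45? ✗ → no.
C: start 11:00 <= 10:50? ✗; start 11:00 < 22:00? ✓; start 11:00 <= 09:45? ✗ → no.
G: start 08:35 <= 10:50? ✓; start 08:35 < 22:00? ✓; start 08:35 <= 09:45? ✓ → yes.
J: start 07:15 <= 10:50? ✓; start 07:15 < 22:00? ✓; start 07:15 <= 09:45? ✓ → yes.
L: start 10:05 <= 10:50? ✓; start 10:05 < 22:00? ✓; start 10:05 <= 09:45? ✗ → no.
S: start 08:20 <= 10:50? ✓; start 08:20 < 22:00? ✓; start 08:20 <= 09:45? ✓ → yes.
V: start 13:40 <= 10:50? ✗; start 13:40 < 22:00? ✓; start 13:40 <= 09:45? ✗ → no.
Z: start 07:00 <= 10:50? ✓; start 07:00 < 22:00? ✓; start 07:00 <= 09:45? ✓ → yes.
Result: G, J, S, Z.

G, J, S, Z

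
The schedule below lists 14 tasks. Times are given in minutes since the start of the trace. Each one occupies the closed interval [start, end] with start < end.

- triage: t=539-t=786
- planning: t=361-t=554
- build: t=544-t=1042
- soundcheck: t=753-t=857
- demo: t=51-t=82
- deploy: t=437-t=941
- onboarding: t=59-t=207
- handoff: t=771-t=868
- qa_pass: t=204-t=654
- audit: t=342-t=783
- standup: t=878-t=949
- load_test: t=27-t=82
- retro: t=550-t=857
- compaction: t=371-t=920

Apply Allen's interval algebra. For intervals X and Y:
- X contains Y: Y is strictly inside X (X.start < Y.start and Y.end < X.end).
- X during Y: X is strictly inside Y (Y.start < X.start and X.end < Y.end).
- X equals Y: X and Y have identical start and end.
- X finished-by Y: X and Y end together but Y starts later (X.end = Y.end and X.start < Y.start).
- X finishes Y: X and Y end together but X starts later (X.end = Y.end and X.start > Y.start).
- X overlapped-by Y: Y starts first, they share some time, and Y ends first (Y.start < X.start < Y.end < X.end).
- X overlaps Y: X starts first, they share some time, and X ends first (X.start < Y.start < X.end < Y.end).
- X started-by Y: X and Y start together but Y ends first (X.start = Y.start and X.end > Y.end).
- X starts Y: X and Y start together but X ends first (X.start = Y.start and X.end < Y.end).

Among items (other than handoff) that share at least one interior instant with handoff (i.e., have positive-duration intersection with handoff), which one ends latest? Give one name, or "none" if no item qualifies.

build

Target handoff = [t=771, t=868].
audit [t=342, t=783] → overlaps → candidate.
build [t=544, t=1042] → contains → candidate.
compaction [t=371, t=920] → contains → candidate.
demo [t=51, t=82] → before → excluded.
deploy [t=437, t=941] → contains → candidate.
load_test [t=27, t=82] → before → excluded.
onboarding [t=59, t=207] → before → excluded.
planning [t=361, t=554] → before → excluded.
qa_pass [t=204, t=654] → before → excluded.
retro [t=550, t=857] → overlaps → candidate.
soundcheck [t=753, t=857] → overlaps → candidate.
standup [t=878, t=949] → after → excluded.
triage [t=539, t=786] → overlaps → candidate.
Among candidates, latest end is t=1042 → build.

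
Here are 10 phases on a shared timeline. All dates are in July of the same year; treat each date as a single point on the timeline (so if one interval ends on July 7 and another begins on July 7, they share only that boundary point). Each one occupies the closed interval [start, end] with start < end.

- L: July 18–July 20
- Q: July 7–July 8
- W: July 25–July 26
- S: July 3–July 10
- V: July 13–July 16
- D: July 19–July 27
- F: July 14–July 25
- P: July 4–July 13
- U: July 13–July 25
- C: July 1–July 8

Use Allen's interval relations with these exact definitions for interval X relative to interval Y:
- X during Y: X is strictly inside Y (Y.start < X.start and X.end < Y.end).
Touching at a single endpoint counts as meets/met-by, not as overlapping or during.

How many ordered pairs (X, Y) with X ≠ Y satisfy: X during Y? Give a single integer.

5

Checking all 90 ordered pairs for relation 'during'; matching pairs in alphabetical order:
(L, F): L during F ✓
(L, U): L during U ✓
(Q, P): Q during P ✓
(Q, S): Q during S ✓
(W, D): W during D ✓
Count: 5.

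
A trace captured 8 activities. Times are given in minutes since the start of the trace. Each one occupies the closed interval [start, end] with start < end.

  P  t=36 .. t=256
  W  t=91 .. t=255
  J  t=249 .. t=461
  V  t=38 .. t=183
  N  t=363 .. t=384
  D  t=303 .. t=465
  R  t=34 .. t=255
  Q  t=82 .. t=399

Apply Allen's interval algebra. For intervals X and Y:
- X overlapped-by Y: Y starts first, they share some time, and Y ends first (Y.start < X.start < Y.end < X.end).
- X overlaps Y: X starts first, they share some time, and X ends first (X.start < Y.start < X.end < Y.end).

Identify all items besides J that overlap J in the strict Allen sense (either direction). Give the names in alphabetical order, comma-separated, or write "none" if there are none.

D, P, Q, R, W

Target J = [t=249, t=461].
D [t=303, t=465] → overlapped-by → yes.
N [t=363, t=384] → during → no.
P [t=36, t=256] → overlaps → yes.
Q [t=82, t=399] → overlaps → yes.
R [t=34, t=255] → overlaps → yes.
V [t=38, t=183] → before → no.
W [t=91, t=255] → overlaps → yes.
Result: D, P, Q, R, W.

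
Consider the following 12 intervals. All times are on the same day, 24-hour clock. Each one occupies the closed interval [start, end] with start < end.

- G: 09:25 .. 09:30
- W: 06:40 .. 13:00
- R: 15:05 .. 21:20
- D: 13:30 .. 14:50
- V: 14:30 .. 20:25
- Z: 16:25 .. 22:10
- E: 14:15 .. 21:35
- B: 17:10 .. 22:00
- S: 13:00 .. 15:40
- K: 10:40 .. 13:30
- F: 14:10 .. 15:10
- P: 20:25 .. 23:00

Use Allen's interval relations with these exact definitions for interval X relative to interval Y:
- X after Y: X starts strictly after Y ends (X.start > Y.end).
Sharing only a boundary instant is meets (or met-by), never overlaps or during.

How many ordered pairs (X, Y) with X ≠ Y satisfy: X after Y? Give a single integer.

35

Checking all 132 ordered pairs for relation 'after'; matching pairs in alphabetical order:
(B, D): B after D ✓
(B, F): B after F ✓
(B, G): B after G ✓
(B, K): B after K ✓
(B, S): B after S ✓
(B, W): B after W ✓
(D, G): D after G ✓
(D, W): D after W ✓
(E, G): E after G ✓
(E, K): E after K ✓
(E, W): E after W ✓
(F, G): F after G ✓
(F, K): F after K ✓
(F, W): F after W ✓
(K, G): K after G ✓
(P, D): P after D ✓
(P, F): P after F ✓
(P, G): P after G ✓
(P, K): P after K ✓
(P, S): P after S ✓
(P, W): P after W ✓
(R, D): R after D ✓
(R, G): R after G ✓
(R, K): R after K ✓
... plus 11 further pairs not listed.
Count: 35.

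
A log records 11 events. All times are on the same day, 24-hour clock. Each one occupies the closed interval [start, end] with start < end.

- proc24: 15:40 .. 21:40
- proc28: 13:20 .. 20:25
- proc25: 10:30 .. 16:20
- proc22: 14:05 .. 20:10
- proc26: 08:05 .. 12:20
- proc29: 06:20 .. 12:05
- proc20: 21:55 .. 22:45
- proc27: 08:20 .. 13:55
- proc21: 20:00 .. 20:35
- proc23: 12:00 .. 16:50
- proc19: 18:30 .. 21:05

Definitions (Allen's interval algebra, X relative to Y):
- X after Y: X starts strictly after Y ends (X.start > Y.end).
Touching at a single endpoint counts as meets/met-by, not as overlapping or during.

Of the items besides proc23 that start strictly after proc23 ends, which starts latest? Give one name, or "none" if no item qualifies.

Target proc23 = [12:00, 16:50].
proc19 [18:30, 21:05] → after → candidate.
proc20 [21:55, 22:45] → after → candidate.
proc21 [20:00, 20:35] → after → candidate.
proc22 [14:05, 20:10] → overlapped-by → excluded.
proc24 [15:40, 21:40] → overlapped-by → excluded.
proc25 [10:30, 16:20] → overlaps → excluded.
proc26 [08:05, 12:20] → overlaps → excluded.
proc27 [08:20, 13:55] → overlaps → excluded.
proc28 [13:20, 20:25] → overlapped-by → excluded.
proc29 [06:20, 12:05] → overlaps → excluded.
Among candidates, latest start is 21:55 → proc20.

proc20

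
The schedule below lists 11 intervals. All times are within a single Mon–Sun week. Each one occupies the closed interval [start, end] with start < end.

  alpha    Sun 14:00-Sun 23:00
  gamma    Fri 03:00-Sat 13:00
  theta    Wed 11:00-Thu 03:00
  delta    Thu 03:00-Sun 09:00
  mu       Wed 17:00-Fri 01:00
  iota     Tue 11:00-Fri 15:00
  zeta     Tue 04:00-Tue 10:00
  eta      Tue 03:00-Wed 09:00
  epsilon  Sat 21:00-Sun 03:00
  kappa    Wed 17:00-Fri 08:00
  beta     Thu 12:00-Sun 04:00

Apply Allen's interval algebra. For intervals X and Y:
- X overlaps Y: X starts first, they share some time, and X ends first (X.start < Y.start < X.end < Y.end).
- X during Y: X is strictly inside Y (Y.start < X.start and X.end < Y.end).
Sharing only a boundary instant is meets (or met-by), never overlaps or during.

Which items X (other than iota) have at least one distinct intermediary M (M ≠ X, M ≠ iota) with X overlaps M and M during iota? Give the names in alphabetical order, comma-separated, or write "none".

theta

Target iota = [Tue 11:00, Fri 15:00].
Intermediaries M with M during iota: kappa, mu, theta.
Via kappa — items with X overlaps kappa: theta.
Via mu — items with X overlaps mu: theta.
Via theta — items with X overlaps theta: none.
Union: theta.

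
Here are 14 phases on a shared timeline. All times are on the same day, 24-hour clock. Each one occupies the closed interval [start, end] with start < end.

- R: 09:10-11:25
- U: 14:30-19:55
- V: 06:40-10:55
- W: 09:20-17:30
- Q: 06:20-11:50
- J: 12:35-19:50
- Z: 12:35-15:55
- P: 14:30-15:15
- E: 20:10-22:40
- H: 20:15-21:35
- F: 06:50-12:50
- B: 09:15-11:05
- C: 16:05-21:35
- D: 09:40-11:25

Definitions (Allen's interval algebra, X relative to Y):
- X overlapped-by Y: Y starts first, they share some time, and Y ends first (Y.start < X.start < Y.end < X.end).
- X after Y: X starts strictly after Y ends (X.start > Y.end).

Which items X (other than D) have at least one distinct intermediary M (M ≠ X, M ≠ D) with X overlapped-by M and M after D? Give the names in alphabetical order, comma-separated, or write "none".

C, E, U

Target D = [09:40, 11:25].
Intermediaries M with M after D: C, E, H, J, P, U, Z.
Via C — items with X overlapped-by C: E.
Via E — items with X overlapped-by E: none.
Via H — items with X overlapped-by H: none.
Via J — items with X overlapped-by J: C, U.
Via P — items with X overlapped-by P: none.
Via U — items with X overlapped-by U: C.
Via Z — items with X overlapped-by Z: U.
Union: C, E, U.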